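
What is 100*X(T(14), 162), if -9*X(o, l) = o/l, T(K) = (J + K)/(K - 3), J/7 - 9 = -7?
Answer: -1400/8019 ≈ -0.17459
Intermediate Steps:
J = 14 (J = 63 + 7*(-7) = 63 - 49 = 14)
T(K) = (14 + K)/(-3 + K) (T(K) = (14 + K)/(K - 3) = (14 + K)/(-3 + K))
X(o, l) = -o/(9*l)
100*X(T(14), 162) = 100*(-⅑*(14 + 14)/(-3 + 14)/162) = 100*(-⅑*28/11*1/162) = 100*(-14/8019) = -1400/8019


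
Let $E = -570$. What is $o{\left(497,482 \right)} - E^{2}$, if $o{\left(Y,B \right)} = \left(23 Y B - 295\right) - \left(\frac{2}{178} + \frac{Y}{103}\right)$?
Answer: $\frac{47526698013}{9167} \approx 5.1845 \cdot 10^{6}$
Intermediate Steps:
$o{\left(Y,B \right)} = - \frac{26256}{89} - \frac{Y}{103} + 23 B Y$ ($o{\left(Y,B \right)} = \left(23 B Y - 295\right) - \left(2 \cdot \frac{1}{178} + Y \frac{1}{103}\right) = \left(-295 + 23 B Y\right) - \left(\frac{1}{89} + \frac{Y}{103}\right) = - \frac{26256}{89} - \frac{Y}{103} + 23 B Y$)
$o{\left(497,482 \right)} - E^{2} = \left(- \frac{26256}{89} - \frac{497}{103} + 23 \cdot 482 \cdot 497\right) - \left(-570\right)^{2} = \left(- \frac{26256}{89} - \frac{497}{103} + 5509742\right) - 324900 = \frac{50505056313}{9167} - 324900 = \frac{47526698013}{9167}$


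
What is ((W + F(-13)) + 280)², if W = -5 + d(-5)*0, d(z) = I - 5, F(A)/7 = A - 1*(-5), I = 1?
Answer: 47961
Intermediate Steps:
F(A) = 35 + 7*A (F(A) = 7*(A - 1*(-5)) = 7*(A + 5) = 7*(5 + A) = 35 + 7*A)
d(z) = -4 (d(z) = 1 - 5 = -4)
W = -5 (W = -5 - 4*0 = -5 + 0 = -5)
((W + F(-13)) + 280)² = ((-5 + (35 + 7*(-13))) + 280)² = ((-5 + (35 - 91)) + 280)² = ((-5 - 56) + 280)² = (-61 + 280)² = 219² = 47961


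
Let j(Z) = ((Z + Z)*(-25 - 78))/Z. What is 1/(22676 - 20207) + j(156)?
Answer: -508613/2469 ≈ -206.00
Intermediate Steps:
j(Z) = -206 (j(Z) = ((2*Z)*(-103))/Z = (-206*Z)/Z = -206)
1/(22676 - 20207) + j(156) = 1/(22676 - 20207) - 206 = 1/2469 - 206 = -508613/2469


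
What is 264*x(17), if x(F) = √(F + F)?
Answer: 264*√34 ≈ 1539.4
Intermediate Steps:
x(F) = √2*√F (x(F) = √(2*F) = √2*√F)
264*x(17) = 264*(√2*√17) = 264*√34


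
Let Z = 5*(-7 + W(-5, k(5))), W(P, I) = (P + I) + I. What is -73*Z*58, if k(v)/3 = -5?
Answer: 889140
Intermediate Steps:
k(v) = -15 (k(v) = 3*(-5) = -15)
W(P, I) = P + 2*I (W(P, I) = (I + P) + I = P + 2*I)
Z = -210 (Z = 5*(-7 + (-5 + 2*(-15))) = 5*(-7 + (-5 - 30)) = 5*(-7 - 35) = 5*(-42) = -210)
-73*Z*58 = -73*(-210)*58 = 15330*58 = 889140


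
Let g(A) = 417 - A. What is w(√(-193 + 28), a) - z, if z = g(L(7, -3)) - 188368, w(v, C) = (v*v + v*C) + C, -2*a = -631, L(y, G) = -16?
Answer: 376171/2 + 631*I*√165/2 ≈ 1.8809e+5 + 4052.7*I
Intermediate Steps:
a = 631/2 (a = -½*(-631) = 631/2 ≈ 315.50)
w(v, C) = C + v² + C*v (w(v, C) = (v² + C*v) + C = C + v² + C*v)
z = -187935 (z = (417 - 1*(-16)) - 188368 = (417 + 16) - 188368 = 433 - 188368 = -187935)
w(√(-193 + 28), a) - z = (631/2 + (√(-193 + 28))² + 631*√(-193 + 28)/2) - 1*(-187935) = (631/2 + (√(-165))² + 631*√(-165)/2) + 187935 = (631/2 + (I*√165)² + 631*(I*√165)/2) + 187935 = (631/2 - 165 + 631*I*√165/2) + 187935 = (301/2 + 631*I*√165/2) + 187935 = 376171/2 + 631*I*√165/2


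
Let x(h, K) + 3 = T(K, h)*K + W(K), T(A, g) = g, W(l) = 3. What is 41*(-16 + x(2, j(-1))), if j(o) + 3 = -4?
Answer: -1230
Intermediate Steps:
j(o) = -7 (j(o) = -3 - 4 = -7)
x(h, K) = K*h (x(h, K) = -3 + (h*K + 3) = -3 + (K*h + 3) = -3 + (3 + K*h) = K*h)
41*(-16 + x(2, j(-1))) = 41*(-16 - 7*2) = 41*(-16 - 14) = 41*(-30) = -1230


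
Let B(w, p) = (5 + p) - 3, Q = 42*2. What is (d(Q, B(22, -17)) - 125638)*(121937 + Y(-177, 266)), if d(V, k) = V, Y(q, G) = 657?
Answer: -15392167076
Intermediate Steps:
Q = 84
B(w, p) = 2 + p
(d(Q, B(22, -17)) - 125638)*(121937 + Y(-177, 266)) = (84 - 125638)*(121937 + 657) = -125554*122594 = -15392167076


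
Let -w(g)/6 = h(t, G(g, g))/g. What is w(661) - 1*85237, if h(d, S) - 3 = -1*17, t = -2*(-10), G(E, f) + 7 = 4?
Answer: -56341573/661 ≈ -85237.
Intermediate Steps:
G(E, f) = -3 (G(E, f) = -7 + 4 = -3)
t = 20
h(d, S) = -14 (h(d, S) = 3 - 1*17 = 3 - 17 = -14)
w(g) = 84/g (w(g) = -(-84)/g = 84/g)
w(661) - 1*85237 = 84/661 - 1*85237 = 84*(1/661) - 85237 = 84/661 - 85237 = -56341573/661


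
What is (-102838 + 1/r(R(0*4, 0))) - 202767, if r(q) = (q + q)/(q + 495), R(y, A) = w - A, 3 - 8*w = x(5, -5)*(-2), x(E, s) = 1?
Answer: -610417/2 ≈ -3.0521e+5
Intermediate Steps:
w = 5/8 (w = 3/8 - (-2)/8 = 3/8 - 1/8*(-2) = 3/8 + 1/4 = 5/8 ≈ 0.62500)
R(y, A) = 5/8 - A
r(q) = 2*q/(495 + q) (r(q) = (2*q)/(495 + q) = 2*q/(495 + q))
(-102838 + 1/r(R(0*4, 0))) - 202767 = (-102838 + 1/(2*(5/8 - 1*0)/(495 + (5/8 - 1*0)))) - 202767 = (-102838 + 1/(2*(5/8 + 0)/(495 + (5/8 + 0)))) - 202767 = (-102838 + 1/(2*(5/8)/(495 + 5/8))) - 202767 = (-102838 + 1/(2*(5/8)/(3965/8))) - 202767 = (-102838 + 1/(2*(5/8)*(8/3965))) - 202767 = (-102838 + 1/(2/793)) - 202767 = (-102838 + 793/2) - 202767 = -204883/2 - 202767 = -610417/2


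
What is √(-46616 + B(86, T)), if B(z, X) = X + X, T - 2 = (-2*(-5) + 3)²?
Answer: I*√46274 ≈ 215.11*I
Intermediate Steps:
T = 171 (T = 2 + (-2*(-5) + 3)² = 2 + (10 + 3)² = 2 + 13² = 2 + 169 = 171)
B(z, X) = 2*X
√(-46616 + B(86, T)) = √(-46616 + 2*171) = √(-46616 + 342) = √(-46274) = I*√46274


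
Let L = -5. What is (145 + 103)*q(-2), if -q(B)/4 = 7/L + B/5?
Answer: 8928/5 ≈ 1785.6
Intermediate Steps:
q(B) = 28/5 - 4*B/5 (q(B) = -4*(7/(-5) + B/5) = -4*(7*(-1/5) + B*(1/5)) = -4*(-7/5 + B/5) = 28/5 - 4*B/5)
(145 + 103)*q(-2) = (145 + 103)*(28/5 - 4/5*(-2)) = 248*(28/5 + 8/5) = 248*(36/5) = 8928/5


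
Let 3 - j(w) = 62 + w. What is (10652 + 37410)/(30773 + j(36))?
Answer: 24031/15339 ≈ 1.5667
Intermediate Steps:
j(w) = -59 - w (j(w) = 3 - (62 + w) = 3 + (-62 - w) = -59 - w)
(10652 + 37410)/(30773 + j(36)) = (10652 + 37410)/(30773 + (-59 - 1*36)) = 48062/(30773 + (-59 - 36)) = 48062/(30773 - 95) = 48062/30678 = 48062*(1/30678) = 24031/15339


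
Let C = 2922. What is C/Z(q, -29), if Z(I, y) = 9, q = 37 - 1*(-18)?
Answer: 974/3 ≈ 324.67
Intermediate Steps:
q = 55 (q = 37 + 18 = 55)
C/Z(q, -29) = 2922/9 = 2922*(1/9) = 974/3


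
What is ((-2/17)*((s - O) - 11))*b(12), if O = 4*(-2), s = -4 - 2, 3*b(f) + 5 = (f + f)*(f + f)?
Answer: 3426/17 ≈ 201.53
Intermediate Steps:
b(f) = -5/3 + 4*f²/3 (b(f) = -5/3 + ((f + f)*(f + f))/3 = -5/3 + ((2*f)*(2*f))/3 = -5/3 + (4*f²)/3 = -5/3 + 4*f²/3)
s = -6
O = -8
((-2/17)*((s - O) - 11))*b(12) = ((-2/17)*((-6 - 1*(-8)) - 11))*(-5/3 + (4/3)*12²) = ((-2*1/17)*((-6 + 8) - 11))*(-5/3 + (4/3)*144) = (-2*(2 - 11)/17)*(-5/3 + 192) = -2/17*(-9)*(571/3) = (18/17)*(571/3) = 3426/17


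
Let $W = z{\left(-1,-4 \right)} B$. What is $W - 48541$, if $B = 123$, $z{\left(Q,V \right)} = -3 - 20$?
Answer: $-51370$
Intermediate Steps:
$z{\left(Q,V \right)} = -23$ ($z{\left(Q,V \right)} = -3 - 20 = -23$)
$W = -2829$ ($W = \left(-23\right) 123 = -2829$)
$W - 48541 = -2829 - 48541 = -51370$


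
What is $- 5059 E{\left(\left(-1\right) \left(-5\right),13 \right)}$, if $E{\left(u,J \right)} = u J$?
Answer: $-328835$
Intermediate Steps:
$E{\left(u,J \right)} = J u$
$- 5059 E{\left(\left(-1\right) \left(-5\right),13 \right)} = - 5059 \cdot 13 \left(\left(-1\right) \left(-5\right)\right) = - 5059 \cdot 13 \cdot 5 = \left(-5059\right) 65 = -328835$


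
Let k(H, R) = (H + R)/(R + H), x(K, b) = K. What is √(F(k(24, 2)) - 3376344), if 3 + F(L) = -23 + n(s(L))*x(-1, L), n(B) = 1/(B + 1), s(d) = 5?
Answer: I*√121549326/6 ≈ 1837.5*I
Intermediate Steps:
n(B) = 1/(1 + B)
k(H, R) = 1 (k(H, R) = (H + R)/(H + R) = 1)
F(L) = -157/6 (F(L) = -3 + (-23 - 1/(1 + 5)) = -3 + (-23 - 1/6) = -3 + (-23 + (⅙)*(-1)) = -3 + (-23 - ⅙) = -3 - 139/6 = -157/6)
√(F(k(24, 2)) - 3376344) = √(-157/6 - 3376344) = √(-20258221/6) = I*√121549326/6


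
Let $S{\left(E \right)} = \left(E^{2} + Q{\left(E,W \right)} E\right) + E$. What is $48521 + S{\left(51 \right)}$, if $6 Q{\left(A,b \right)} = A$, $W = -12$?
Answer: $\frac{103213}{2} \approx 51607.0$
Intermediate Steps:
$Q{\left(A,b \right)} = \frac{A}{6}$
$S{\left(E \right)} = E + \frac{7 E^{2}}{6}$ ($S{\left(E \right)} = \left(E^{2} + \frac{E}{6} E\right) + E = \left(E^{2} + \frac{E^{2}}{6}\right) + E = \frac{7 E^{2}}{6} + E = E + \frac{7 E^{2}}{6}$)
$48521 + S{\left(51 \right)} = 48521 + \frac{1}{6} \cdot 51 \left(6 + 7 \cdot 51\right) = 48521 + \frac{1}{6} \cdot 51 \left(6 + 357\right) = 48521 + \frac{1}{6} \cdot 51 \cdot 363 = 48521 + \frac{6171}{2} = \frac{103213}{2}$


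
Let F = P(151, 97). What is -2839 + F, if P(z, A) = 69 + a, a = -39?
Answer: -2809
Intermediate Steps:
P(z, A) = 30 (P(z, A) = 69 - 39 = 30)
F = 30
-2839 + F = -2839 + 30 = -2809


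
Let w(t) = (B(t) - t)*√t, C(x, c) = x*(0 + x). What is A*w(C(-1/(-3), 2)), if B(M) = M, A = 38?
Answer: 0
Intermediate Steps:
C(x, c) = x² (C(x, c) = x*x = x²)
w(t) = 0 (w(t) = (t - t)*√t = 0*√t = 0)
A*w(C(-1/(-3), 2)) = 38*0 = 0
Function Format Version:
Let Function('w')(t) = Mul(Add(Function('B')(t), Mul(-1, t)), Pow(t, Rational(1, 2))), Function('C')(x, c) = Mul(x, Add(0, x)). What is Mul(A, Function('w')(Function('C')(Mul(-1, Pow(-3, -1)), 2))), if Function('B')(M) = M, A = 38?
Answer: 0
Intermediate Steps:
Function('C')(x, c) = Pow(x, 2) (Function('C')(x, c) = Mul(x, x) = Pow(x, 2))
Function('w')(t) = 0 (Function('w')(t) = Mul(Add(t, Mul(-1, t)), Pow(t, Rational(1, 2))) = Mul(0, Pow(t, Rational(1, 2))) = 0)
Mul(A, Function('w')(Function('C')(Mul(-1, Pow(-3, -1)), 2))) = Mul(38, 0) = 0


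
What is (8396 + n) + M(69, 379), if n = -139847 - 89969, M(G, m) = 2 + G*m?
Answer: -195267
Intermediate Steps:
n = -229816
(8396 + n) + M(69, 379) = (8396 - 229816) + (2 + 69*379) = -221420 + (2 + 26151) = -221420 + 26153 = -195267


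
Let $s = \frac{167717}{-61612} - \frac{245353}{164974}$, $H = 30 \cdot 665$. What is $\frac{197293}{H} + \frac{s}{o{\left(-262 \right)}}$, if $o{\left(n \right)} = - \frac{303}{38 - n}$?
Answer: $\frac{35987345484840523}{2560089203551950} \approx 14.057$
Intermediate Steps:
$H = 19950$
$s = - \frac{21392816697}{5082189044}$ ($s = 167717 \left(- \frac{1}{61612}\right) - \frac{245353}{164974} = - \frac{167717}{61612} - \frac{245353}{164974} = - \frac{21392816697}{5082189044} \approx -4.2094$)
$\frac{197293}{H} + \frac{s}{o{\left(-262 \right)}} = \frac{197293}{19950} - \frac{21392816697}{5082189044 \frac{303}{-38 - 262}} = 197293 \cdot \frac{1}{19950} - \frac{21392816697}{5082189044 \frac{303}{-300}} = \frac{197293}{19950} - \frac{21392816697}{5082189044 \cdot 303 \left(- \frac{1}{300}\right)} = \frac{197293}{19950} - \frac{21392816697}{5082189044 \left(- \frac{101}{100}\right)} = \frac{197293}{19950} - - \frac{534820417425}{128325273361} = \frac{197293}{19950} + \frac{534820417425}{128325273361} = \frac{35987345484840523}{2560089203551950}$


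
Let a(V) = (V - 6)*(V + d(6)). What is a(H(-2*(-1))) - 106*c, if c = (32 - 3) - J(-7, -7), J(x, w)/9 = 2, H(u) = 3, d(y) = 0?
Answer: -1175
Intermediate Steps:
J(x, w) = 18 (J(x, w) = 9*2 = 18)
c = 11 (c = (32 - 3) - 1*18 = 29 - 18 = 11)
a(V) = V*(-6 + V) (a(V) = (V - 6)*(V + 0) = (-6 + V)*V = V*(-6 + V))
a(H(-2*(-1))) - 106*c = 3*(-6 + 3) - 106*11 = 3*(-3) - 1166 = -9 - 1166 = -1175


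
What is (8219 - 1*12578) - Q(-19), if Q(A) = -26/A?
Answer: -82847/19 ≈ -4360.4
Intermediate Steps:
(8219 - 1*12578) - Q(-19) = (8219 - 1*12578) - (-26)/(-19) = (8219 - 12578) - (-26)*(-1)/19 = -4359 - 1*26/19 = -4359 - 26/19 = -82847/19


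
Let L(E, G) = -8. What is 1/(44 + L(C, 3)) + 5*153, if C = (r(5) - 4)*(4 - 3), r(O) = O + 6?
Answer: 27541/36 ≈ 765.03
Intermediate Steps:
r(O) = 6 + O
C = 7 (C = ((6 + 5) - 4)*(4 - 3) = (11 - 4)*1 = 7*1 = 7)
1/(44 + L(C, 3)) + 5*153 = 1/(44 - 8) + 5*153 = 1/36 + 765 = 27541/36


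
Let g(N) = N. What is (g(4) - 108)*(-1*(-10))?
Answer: -1040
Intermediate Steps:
(g(4) - 108)*(-1*(-10)) = (4 - 108)*(-1*(-10)) = -104*10 = -1040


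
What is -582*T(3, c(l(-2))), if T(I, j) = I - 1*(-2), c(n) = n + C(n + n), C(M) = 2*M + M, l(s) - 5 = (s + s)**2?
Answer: -2910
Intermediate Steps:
l(s) = 5 + 4*s**2 (l(s) = 5 + (s + s)**2 = 5 + (2*s)**2 = 5 + 4*s**2)
C(M) = 3*M
c(n) = 7*n (c(n) = n + 3*(n + n) = n + 3*(2*n) = n + 6*n = 7*n)
T(I, j) = 2 + I (T(I, j) = I + 2 = 2 + I)
-582*T(3, c(l(-2))) = -582*(2 + 3) = -582*5 = -2910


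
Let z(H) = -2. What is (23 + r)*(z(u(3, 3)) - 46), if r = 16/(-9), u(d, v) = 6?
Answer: -3056/3 ≈ -1018.7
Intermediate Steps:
r = -16/9 (r = 16*(-1/9) = -16/9 ≈ -1.7778)
(23 + r)*(z(u(3, 3)) - 46) = (23 - 16/9)*(-2 - 46) = (191/9)*(-48) = -3056/3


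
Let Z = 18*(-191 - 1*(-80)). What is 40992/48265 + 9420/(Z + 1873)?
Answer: -2568756/34475 ≈ -74.511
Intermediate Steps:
Z = -1998 (Z = 18*(-191 + 80) = 18*(-111) = -1998)
40992/48265 + 9420/(Z + 1873) = 40992/48265 + 9420/(-1998 + 1873) = 40992*(1/48265) + 9420/(-125) = 5856/6895 + 9420*(-1/125) = 5856/6895 - 1884/25 = -2568756/34475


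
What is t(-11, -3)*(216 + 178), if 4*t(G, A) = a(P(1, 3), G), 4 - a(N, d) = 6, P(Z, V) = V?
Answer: -197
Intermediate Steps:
a(N, d) = -2 (a(N, d) = 4 - 1*6 = 4 - 6 = -2)
t(G, A) = -1/2 (t(G, A) = (1/4)*(-2) = -1/2)
t(-11, -3)*(216 + 178) = -(216 + 178)/2 = -1/2*394 = -197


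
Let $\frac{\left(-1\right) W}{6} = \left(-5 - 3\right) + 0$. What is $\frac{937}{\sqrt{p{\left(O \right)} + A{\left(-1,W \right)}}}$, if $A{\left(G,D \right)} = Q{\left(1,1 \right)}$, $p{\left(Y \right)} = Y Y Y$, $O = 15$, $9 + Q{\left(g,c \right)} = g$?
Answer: $\frac{937 \sqrt{3367}}{3367} \approx 16.148$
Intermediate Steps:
$Q{\left(g,c \right)} = -9 + g$
$p{\left(Y \right)} = Y^{3}$ ($p{\left(Y \right)} = Y^{2} Y = Y^{3}$)
$W = 48$ ($W = - 6 \left(\left(-5 - 3\right) + 0\right) = - 6 \left(-8 + 0\right) = \left(-6\right) \left(-8\right) = 48$)
$A{\left(G,D \right)} = -8$ ($A{\left(G,D \right)} = -9 + 1 = -8$)
$\frac{937}{\sqrt{p{\left(O \right)} + A{\left(-1,W \right)}}} = \frac{937}{\sqrt{15^{3} - 8}} = \frac{937}{\sqrt{3375 - 8}} = \frac{937}{\sqrt{3367}} = 937 \frac{\sqrt{3367}}{3367} = \frac{937 \sqrt{3367}}{3367}$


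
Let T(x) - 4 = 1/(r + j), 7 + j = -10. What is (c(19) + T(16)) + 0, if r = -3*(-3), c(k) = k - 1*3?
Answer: 159/8 ≈ 19.875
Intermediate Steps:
j = -17 (j = -7 - 10 = -17)
c(k) = -3 + k (c(k) = k - 3 = -3 + k)
r = 9
T(x) = 31/8 (T(x) = 4 + 1/(9 - 17) = 4 + 1/(-8) = 4 - 1/8 = 31/8)
(c(19) + T(16)) + 0 = ((-3 + 19) + 31/8) + 0 = (16 + 31/8) + 0 = 159/8 + 0 = 159/8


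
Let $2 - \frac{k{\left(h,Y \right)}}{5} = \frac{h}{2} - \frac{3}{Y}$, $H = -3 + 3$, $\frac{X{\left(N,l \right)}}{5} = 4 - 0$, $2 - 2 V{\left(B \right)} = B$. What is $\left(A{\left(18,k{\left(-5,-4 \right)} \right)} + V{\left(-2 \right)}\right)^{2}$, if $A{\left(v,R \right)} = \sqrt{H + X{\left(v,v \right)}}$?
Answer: $24 + 8 \sqrt{5} \approx 41.889$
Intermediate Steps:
$V{\left(B \right)} = 1 - \frac{B}{2}$
$X{\left(N,l \right)} = 20$ ($X{\left(N,l \right)} = 5 \left(4 - 0\right) = 5 \left(4 + 0\right) = 5 \cdot 4 = 20$)
$H = 0$
$k{\left(h,Y \right)} = 10 + \frac{15}{Y} - \frac{5 h}{2}$ ($k{\left(h,Y \right)} = 10 - 5 \left(\frac{h}{2} - \frac{3}{Y}\right) = 10 - \left(- \frac{15}{Y} + \frac{5 h}{2}\right) = 10 + \frac{15}{Y} - \frac{5 h}{2}$)
$A{\left(v,R \right)} = 2 \sqrt{5}$ ($A{\left(v,R \right)} = \sqrt{0 + 20} = \sqrt{20} = 2 \sqrt{5}$)
$\left(A{\left(18,k{\left(-5,-4 \right)} \right)} + V{\left(-2 \right)}\right)^{2} = \left(2 \sqrt{5} + \left(1 - -1\right)\right)^{2} = \left(2 \sqrt{5} + \left(1 + 1\right)\right)^{2} = \left(2 \sqrt{5} + 2\right)^{2} = \left(2 + 2 \sqrt{5}\right)^{2}$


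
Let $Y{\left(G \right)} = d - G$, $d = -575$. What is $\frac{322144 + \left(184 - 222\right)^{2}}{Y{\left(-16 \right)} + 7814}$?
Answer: $\frac{323588}{7255} \approx 44.602$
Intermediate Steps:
$Y{\left(G \right)} = -575 - G$
$\frac{322144 + \left(184 - 222\right)^{2}}{Y{\left(-16 \right)} + 7814} = \frac{322144 + \left(184 - 222\right)^{2}}{\left(-575 - -16\right) + 7814} = \frac{322144 + \left(-38\right)^{2}}{\left(-575 + 16\right) + 7814} = \frac{322144 + 1444}{-559 + 7814} = \frac{323588}{7255}$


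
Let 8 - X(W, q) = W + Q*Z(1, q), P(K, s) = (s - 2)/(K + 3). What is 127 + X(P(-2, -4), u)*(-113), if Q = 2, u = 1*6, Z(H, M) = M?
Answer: -99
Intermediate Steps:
P(K, s) = (-2 + s)/(3 + K)
u = 6
X(W, q) = 8 - W - 2*q (X(W, q) = 8 - (W + 2*q) = 8 + (-W - 2*q) = 8 - W - 2*q)
127 + X(P(-2, -4), u)*(-113) = 127 + (8 - (-2 - 4)/(3 - 2) - 2*6)*(-113) = 127 + (8 - (-6)/1 - 12)*(-113) = 127 + (8 - (-6) - 12)*(-113) = 127 + (8 - 1*(-6) - 12)*(-113) = 127 + (8 + 6 - 12)*(-113) = 127 + 2*(-113) = 127 - 226 = -99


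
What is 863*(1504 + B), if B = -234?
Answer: 1096010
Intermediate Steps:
863*(1504 + B) = 863*(1504 - 234) = 863*1270 = 1096010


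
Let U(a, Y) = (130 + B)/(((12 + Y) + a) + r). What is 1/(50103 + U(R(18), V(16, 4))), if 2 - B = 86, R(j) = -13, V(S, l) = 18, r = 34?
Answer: 51/2555299 ≈ 1.9959e-5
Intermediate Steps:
B = -84 (B = 2 - 1*86 = 2 - 86 = -84)
U(a, Y) = 46/(46 + Y + a) (U(a, Y) = (130 - 84)/(((12 + Y) + a) + 34) = 46/((12 + Y + a) + 34) = 46/(46 + Y + a))
1/(50103 + U(R(18), V(16, 4))) = 1/(50103 + 46/(46 + 18 - 13)) = 1/(50103 + 46/51) = 1/(2555299/51) = 51/2555299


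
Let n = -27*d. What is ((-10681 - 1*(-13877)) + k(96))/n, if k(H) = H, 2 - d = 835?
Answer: 3292/22491 ≈ 0.14637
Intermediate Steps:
d = -833 (d = 2 - 1*835 = 2 - 835 = -833)
n = 22491 (n = -27*(-833) = 22491)
((-10681 - 1*(-13877)) + k(96))/n = ((-10681 - 1*(-13877)) + 96)/22491 = ((-10681 + 13877) + 96)*(1/22491) = (3196 + 96)*(1/22491) = 3292*(1/22491) = 3292/22491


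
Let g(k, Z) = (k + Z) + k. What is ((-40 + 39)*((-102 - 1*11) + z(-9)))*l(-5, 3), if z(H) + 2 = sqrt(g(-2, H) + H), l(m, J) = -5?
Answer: -575 + 5*I*sqrt(22) ≈ -575.0 + 23.452*I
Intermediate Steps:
g(k, Z) = Z + 2*k (g(k, Z) = (Z + k) + k = Z + 2*k)
z(H) = -2 + sqrt(-4 + 2*H) (z(H) = -2 + sqrt((H + 2*(-2)) + H) = -2 + sqrt((H - 4) + H) = -2 + sqrt((-4 + H) + H) = -2 + sqrt(-4 + 2*H))
((-40 + 39)*((-102 - 1*11) + z(-9)))*l(-5, 3) = ((-40 + 39)*((-102 - 1*11) + (-2 + sqrt(-4 + 2*(-9)))))*(-5) = -((-102 - 11) + (-2 + sqrt(-4 - 18)))*(-5) = -(-113 + (-2 + sqrt(-22)))*(-5) = -(-113 + (-2 + I*sqrt(22)))*(-5) = -(-115 + I*sqrt(22))*(-5) = (115 - I*sqrt(22))*(-5) = -575 + 5*I*sqrt(22)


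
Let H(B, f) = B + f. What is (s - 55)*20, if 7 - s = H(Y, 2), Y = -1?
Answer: -980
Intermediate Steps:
s = 6 (s = 7 - (-1 + 2) = 7 - 1*1 = 7 - 1 = 6)
(s - 55)*20 = (6 - 55)*20 = -49*20 = -980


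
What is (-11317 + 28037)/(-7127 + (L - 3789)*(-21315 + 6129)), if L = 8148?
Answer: -16720/66202901 ≈ -0.00025256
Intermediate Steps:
(-11317 + 28037)/(-7127 + (L - 3789)*(-21315 + 6129)) = (-11317 + 28037)/(-7127 + (8148 - 3789)*(-21315 + 6129)) = 16720/(-7127 + 4359*(-15186)) = 16720/(-7127 - 66195774) = 16720/(-66202901) = 16720*(-1/66202901) = -16720/66202901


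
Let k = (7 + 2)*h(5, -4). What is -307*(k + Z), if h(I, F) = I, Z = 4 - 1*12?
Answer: -11359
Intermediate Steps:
Z = -8 (Z = 4 - 12 = -8)
k = 45 (k = (7 + 2)*5 = 9*5 = 45)
-307*(k + Z) = -307*(45 - 8) = -307*37 = -11359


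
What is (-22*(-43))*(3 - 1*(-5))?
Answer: 7568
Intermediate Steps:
(-22*(-43))*(3 - 1*(-5)) = 946*(3 + 5) = 946*8 = 7568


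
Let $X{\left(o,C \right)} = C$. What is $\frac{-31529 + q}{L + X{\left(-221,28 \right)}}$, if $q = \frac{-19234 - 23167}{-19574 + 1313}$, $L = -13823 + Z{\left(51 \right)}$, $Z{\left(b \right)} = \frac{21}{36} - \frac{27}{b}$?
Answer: $\frac{39148189424}{17129846703} \approx 2.2854$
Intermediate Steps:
$Z{\left(b \right)} = \frac{7}{12} - \frac{27}{b}$ ($Z{\left(b \right)} = 21 \cdot \frac{1}{36} - \frac{27}{b} = \frac{7}{12} - \frac{27}{b}$)
$L = - \frac{2819881}{204}$ ($L = -13823 + \left(\frac{7}{12} - \frac{27}{51}\right) = -13823 + \left(\frac{7}{12} - \frac{9}{17}\right) = -13823 + \frac{11}{204} = - \frac{2819881}{204} \approx -13823.0$)
$q = \frac{42401}{18261}$ ($q = - \frac{42401}{-18261} = \left(-42401\right) \left(- \frac{1}{18261}\right) = \frac{42401}{18261} \approx 2.3219$)
$\frac{-31529 + q}{L + X{\left(-221,28 \right)}} = \frac{-31529 + \frac{42401}{18261}}{- \frac{2819881}{204} + 28} = - \frac{575708668}{18261 \left(- \frac{2814169}{204}\right)} = \left(- \frac{575708668}{18261}\right) \left(- \frac{204}{2814169}\right) = \frac{39148189424}{17129846703}$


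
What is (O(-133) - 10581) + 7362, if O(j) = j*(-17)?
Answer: -958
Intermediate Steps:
O(j) = -17*j
(O(-133) - 10581) + 7362 = (-17*(-133) - 10581) + 7362 = (2261 - 10581) + 7362 = -8320 + 7362 = -958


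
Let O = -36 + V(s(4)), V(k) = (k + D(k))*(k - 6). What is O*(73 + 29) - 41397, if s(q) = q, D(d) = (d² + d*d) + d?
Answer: -53229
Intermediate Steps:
D(d) = d + 2*d² (D(d) = (d² + d²) + d = 2*d² + d = d + 2*d²)
V(k) = (-6 + k)*(k + k*(1 + 2*k)) (V(k) = (k + k*(1 + 2*k))*(k - 6) = (k + k*(1 + 2*k))*(-6 + k) = (-6 + k)*(k + k*(1 + 2*k)))
O = -116 (O = -36 + 2*4*(-6 + 4² - 5*4) = -36 + 2*4*(-6 + 16 - 20) = -36 + 2*4*(-10) = -36 - 80 = -116)
O*(73 + 29) - 41397 = -116*(73 + 29) - 41397 = -116*102 - 41397 = -11832 - 41397 = -53229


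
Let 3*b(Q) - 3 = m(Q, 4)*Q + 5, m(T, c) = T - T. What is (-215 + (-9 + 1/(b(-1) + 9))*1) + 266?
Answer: 1473/35 ≈ 42.086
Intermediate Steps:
m(T, c) = 0
b(Q) = 8/3 (b(Q) = 1 + (0*Q + 5)/3 = 1 + (0 + 5)/3 = 1 + (1/3)*5 = 1 + 5/3 = 8/3)
(-215 + (-9 + 1/(b(-1) + 9))*1) + 266 = (-215 + (-9 + 1/(8/3 + 9))*1) + 266 = (-215 + (-9 + 1/(35/3))*1) + 266 = (-215 + (-9 + 3/35)*1) + 266 = (-215 - 312/35*1) + 266 = (-215 - 312/35) + 266 = -7837/35 + 266 = 1473/35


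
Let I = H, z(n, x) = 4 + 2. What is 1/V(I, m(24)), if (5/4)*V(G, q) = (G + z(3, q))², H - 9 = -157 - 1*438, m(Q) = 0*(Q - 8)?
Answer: 1/269120 ≈ 3.7158e-6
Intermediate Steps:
z(n, x) = 6
m(Q) = 0 (m(Q) = 0*(-8 + Q) = 0)
H = -586 (H = 9 + (-157 - 1*438) = 9 + (-157 - 438) = 9 - 595 = -586)
I = -586
V(G, q) = 4*(6 + G)²/5 (V(G, q) = 4*(G + 6)²/5 = 4*(6 + G)²/5)
1/V(I, m(24)) = 1/(4*(6 - 586)²/5) = 1/((⅘)*(-580)²) = 1/((⅘)*336400) = 1/269120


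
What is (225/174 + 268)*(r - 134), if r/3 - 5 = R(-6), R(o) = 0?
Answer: -1858661/58 ≈ -32046.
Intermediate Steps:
r = 15 (r = 15 + 3*0 = 15 + 0 = 15)
(225/174 + 268)*(r - 134) = (225/174 + 268)*(15 - 134) = (225*(1/174) + 268)*(-119) = (75/58 + 268)*(-119) = (15619/58)*(-119) = -1858661/58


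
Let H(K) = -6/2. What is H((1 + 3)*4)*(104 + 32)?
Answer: -408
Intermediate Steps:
H(K) = -3 (H(K) = -6*½ = -3)
H((1 + 3)*4)*(104 + 32) = -3*(104 + 32) = -3*136 = -408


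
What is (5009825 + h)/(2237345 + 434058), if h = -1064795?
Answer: 3945030/2671403 ≈ 1.4768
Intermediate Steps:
(5009825 + h)/(2237345 + 434058) = (5009825 - 1064795)/(2237345 + 434058) = 3945030/2671403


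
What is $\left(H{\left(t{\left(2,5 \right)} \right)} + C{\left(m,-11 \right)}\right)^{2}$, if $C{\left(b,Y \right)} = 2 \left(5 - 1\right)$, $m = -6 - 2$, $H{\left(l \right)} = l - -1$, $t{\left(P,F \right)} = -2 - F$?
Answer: $4$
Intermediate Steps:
$H{\left(l \right)} = 1 + l$ ($H{\left(l \right)} = l + 1 = 1 + l$)
$m = -8$ ($m = -6 - 2 = -8$)
$C{\left(b,Y \right)} = 8$ ($C{\left(b,Y \right)} = 2 \cdot 4 = 8$)
$\left(H{\left(t{\left(2,5 \right)} \right)} + C{\left(m,-11 \right)}\right)^{2} = \left(\left(1 - 7\right) + 8\right)^{2} = \left(-6 + 8\right)^{2} = 2^{2} = 4$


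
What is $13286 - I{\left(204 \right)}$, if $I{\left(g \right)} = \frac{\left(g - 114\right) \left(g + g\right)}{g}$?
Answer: $13106$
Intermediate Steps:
$I{\left(g \right)} = -228 + 2 g$ ($I{\left(g \right)} = \frac{\left(-114 + g\right) 2 g}{g} = \frac{2 g \left(-114 + g\right)}{g} = -228 + 2 g$)
$13286 - I{\left(204 \right)} = 13286 - \left(-228 + 2 \cdot 204\right) = 13286 - \left(-228 + 408\right) = 13286 - 180 = 13106$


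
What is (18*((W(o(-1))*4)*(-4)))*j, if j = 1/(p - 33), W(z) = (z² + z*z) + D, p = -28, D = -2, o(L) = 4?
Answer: 8640/61 ≈ 141.64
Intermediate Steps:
W(z) = -2 + 2*z² (W(z) = (z² + z*z) - 2 = (z² + z²) - 2 = 2*z² - 2 = -2 + 2*z²)
j = -1/61 (j = 1/(-28 - 33) = 1/(-61) = -1/61 ≈ -0.016393)
(18*((W(o(-1))*4)*(-4)))*j = (18*(((-2 + 2*4²)*4)*(-4)))*(-1/61) = (18*(((-2 + 2*16)*4)*(-4)))*(-1/61) = (18*(((-2 + 32)*4)*(-4)))*(-1/61) = (18*((30*4)*(-4)))*(-1/61) = (18*(120*(-4)))*(-1/61) = (18*(-480))*(-1/61) = -8640*(-1/61) = 8640/61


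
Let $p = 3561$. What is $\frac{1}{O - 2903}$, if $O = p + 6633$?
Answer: $\frac{1}{7291} \approx 0.00013716$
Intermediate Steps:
$O = 10194$ ($O = 3561 + 6633 = 10194$)
$\frac{1}{O - 2903} = \frac{1}{10194 - 2903} = \frac{1}{7291}$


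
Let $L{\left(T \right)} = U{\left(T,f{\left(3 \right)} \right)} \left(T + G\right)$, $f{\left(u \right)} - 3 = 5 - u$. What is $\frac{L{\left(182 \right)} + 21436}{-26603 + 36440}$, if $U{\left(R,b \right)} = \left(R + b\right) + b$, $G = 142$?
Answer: $\frac{83644}{9837} \approx 8.503$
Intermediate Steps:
$f{\left(u \right)} = 8 - u$ ($f{\left(u \right)} = 3 - \left(-5 + u\right) = 8 - u$)
$U{\left(R,b \right)} = R + 2 b$
$L{\left(T \right)} = \left(10 + T\right) \left(142 + T\right)$ ($L{\left(T \right)} = \left(T + 2 \left(8 - 3\right)\right) \left(T + 142\right) = \left(T + 2 \left(8 - 3\right)\right) \left(142 + T\right) = \left(T + 2 \cdot 5\right) \left(142 + T\right) = \left(T + 10\right) \left(142 + T\right) = \left(10 + T\right) \left(142 + T\right)$)
$\frac{L{\left(182 \right)} + 21436}{-26603 + 36440} = \frac{\left(10 + 182\right) \left(142 + 182\right) + 21436}{-26603 + 36440} = \frac{192 \cdot 324 + 21436}{9837} = \left(62208 + 21436\right) \frac{1}{9837} = 83644 \cdot \frac{1}{9837} = \frac{83644}{9837}$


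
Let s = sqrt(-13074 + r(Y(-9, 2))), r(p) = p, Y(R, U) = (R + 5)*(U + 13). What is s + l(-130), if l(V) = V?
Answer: -130 + I*sqrt(13134) ≈ -130.0 + 114.6*I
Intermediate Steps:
Y(R, U) = (5 + R)*(13 + U)
s = I*sqrt(13134) (s = sqrt(-13074 + (65 + 5*2 + 13*(-9) - 9*2)) = sqrt(-13074 + (65 + 10 - 117 - 18)) = sqrt(-13074 - 60) = sqrt(-13134) = I*sqrt(13134) ≈ 114.6*I)
s + l(-130) = I*sqrt(13134) - 130 = -130 + I*sqrt(13134)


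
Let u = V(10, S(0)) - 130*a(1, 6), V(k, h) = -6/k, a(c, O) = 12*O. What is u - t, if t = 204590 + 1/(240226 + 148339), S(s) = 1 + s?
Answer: -16626742978/77713 ≈ -2.1395e+5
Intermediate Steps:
u = -46803/5 (u = -6/10 - 1560*6 = -6*1/10 - 130*72 = -3/5 - 9360 = -46803/5 ≈ -9360.6)
t = 79496513351/388565 (t = 204590 + 1/388565 = 79496513351/388565 ≈ 2.0459e+5)
u - t = -46803/5 - 1*79496513351/388565 = -46803/5 - 79496513351/388565 = -16626742978/77713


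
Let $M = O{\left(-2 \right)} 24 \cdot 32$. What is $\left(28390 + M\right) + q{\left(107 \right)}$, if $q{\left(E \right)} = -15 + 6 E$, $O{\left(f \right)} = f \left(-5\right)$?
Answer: $36697$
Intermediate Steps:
$O{\left(f \right)} = - 5 f$
$M = 7680$ ($M = \left(-5\right) \left(-2\right) 24 \cdot 32 = 10 \cdot 24 \cdot 32 = 240 \cdot 32 = 7680$)
$\left(28390 + M\right) + q{\left(107 \right)} = \left(28390 + 7680\right) + \left(-15 + 6 \cdot 107\right) = 36070 + \left(-15 + 642\right) = 36070 + 627 = 36697$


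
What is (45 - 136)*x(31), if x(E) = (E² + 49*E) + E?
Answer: -228501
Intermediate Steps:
x(E) = E² + 50*E
(45 - 136)*x(31) = (45 - 136)*(31*(50 + 31)) = -2821*81 = -91*2511 = -228501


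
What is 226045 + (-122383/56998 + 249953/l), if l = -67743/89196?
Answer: -132653094676621/1287071838 ≈ -1.0307e+5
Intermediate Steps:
l = -22581/29732 (l = -67743*1/89196 = -22581/29732 ≈ -0.75948)
226045 + (-122383/56998 + 249953/l) = 226045 + (-122383/56998 + 249953/(-22581/29732)) = 226045 + (-122383*1/56998 + 249953*(-29732/22581)) = 226045 + (-122383/56998 - 7431602596/22581) = 226045 - 423589248297331/1287071838 = -132653094676621/1287071838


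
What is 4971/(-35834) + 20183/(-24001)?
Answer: -842546593/860051834 ≈ -0.97965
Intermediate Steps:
4971/(-35834) + 20183/(-24001) = 4971*(-1/35834) + 20183*(-1/24001) = -4971/35834 - 20183/24001 = -842546593/860051834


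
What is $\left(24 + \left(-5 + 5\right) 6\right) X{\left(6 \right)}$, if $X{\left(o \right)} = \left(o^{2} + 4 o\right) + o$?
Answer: $1584$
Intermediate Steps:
$X{\left(o \right)} = o^{2} + 5 o$
$\left(24 + \left(-5 + 5\right) 6\right) X{\left(6 \right)} = \left(24 + \left(-5 + 5\right) 6\right) 6 \left(5 + 6\right) = \left(24 + 0 \cdot 6\right) 6 \cdot 11 = \left(24 + 0\right) 66 = 24 \cdot 66 = 1584$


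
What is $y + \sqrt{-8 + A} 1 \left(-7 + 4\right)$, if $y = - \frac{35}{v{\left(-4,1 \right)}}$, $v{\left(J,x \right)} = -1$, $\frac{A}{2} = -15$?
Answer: $35 - 3 i \sqrt{38} \approx 35.0 - 18.493 i$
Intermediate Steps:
$A = -30$ ($A = 2 \left(-15\right) = -30$)
$y = 35$ ($y = - \frac{35}{-1} = \left(-35\right) \left(-1\right) = 35$)
$y + \sqrt{-8 + A} 1 \left(-7 + 4\right) = 35 + \sqrt{-8 - 30} \cdot 1 \left(-7 + 4\right) = 35 + \sqrt{-38} \cdot 1 \left(-3\right) = 35 + i \sqrt{38} \left(-3\right) = 35 - 3 i \sqrt{38}$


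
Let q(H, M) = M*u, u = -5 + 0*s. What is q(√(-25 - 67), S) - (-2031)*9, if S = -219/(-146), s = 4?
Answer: 36543/2 ≈ 18272.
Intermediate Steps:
u = -5 (u = -5 + 0*4 = -5 + 0 = -5)
S = 3/2 (S = -219*(-1/146) = 3/2 ≈ 1.5000)
q(H, M) = -5*M (q(H, M) = M*(-5) = -5*M)
q(√(-25 - 67), S) - (-2031)*9 = -5*3/2 - (-2031)*9 = -15/2 - 1*(-18279) = -15/2 + 18279 = 36543/2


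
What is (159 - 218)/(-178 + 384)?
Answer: -59/206 ≈ -0.28641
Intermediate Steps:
(159 - 218)/(-178 + 384) = -59/206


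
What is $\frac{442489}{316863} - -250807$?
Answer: $\frac{79471900930}{316863} \approx 2.5081 \cdot 10^{5}$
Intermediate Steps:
$\frac{442489}{316863} - -250807 = 442489 \cdot \frac{1}{316863} + 250807 = \frac{442489}{316863} + 250807 = \frac{79471900930}{316863}$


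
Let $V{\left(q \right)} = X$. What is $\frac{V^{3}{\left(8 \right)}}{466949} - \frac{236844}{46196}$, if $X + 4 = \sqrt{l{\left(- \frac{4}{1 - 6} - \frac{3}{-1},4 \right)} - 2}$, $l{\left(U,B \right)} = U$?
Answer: $- \frac{138247529167}{26963970005} + \frac{747 \sqrt{5}}{11673725} \approx -5.127$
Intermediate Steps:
$X = -4 + \frac{3 \sqrt{5}}{5}$ ($X = -4 + \sqrt{\left(- \frac{4}{1 - 6} - \frac{3}{-1}\right) - 2} = -4 + \sqrt{\left(- \frac{4}{1 - 6} - -3\right) - 2} = -4 + \sqrt{\left(- \frac{4}{-5} + 3\right) - 2} = -4 + \sqrt{\left(\left(-4\right) \left(- \frac{1}{5}\right) + 3\right) - 2} = -4 + \sqrt{\left(\frac{4}{5} + 3\right) - 2} = -4 + \sqrt{\frac{19}{5} - 2} = -4 + \sqrt{\frac{9}{5}} = -4 + \frac{3 \sqrt{5}}{5} \approx -2.6584$)
$V{\left(q \right)} = -4 + \frac{3 \sqrt{5}}{5}$
$\frac{V^{3}{\left(8 \right)}}{466949} - \frac{236844}{46196} = \frac{\left(-4 + \frac{3 \sqrt{5}}{5}\right)^{3}}{466949} - \frac{236844}{46196} = \left(-4 + \frac{3 \sqrt{5}}{5}\right)^{3} \cdot \frac{1}{466949} - \frac{59211}{11549} = \frac{\left(-4 + \frac{3 \sqrt{5}}{5}\right)^{3}}{466949} - \frac{59211}{11549} = - \frac{59211}{11549} + \frac{\left(-4 + \frac{3 \sqrt{5}}{5}\right)^{3}}{466949}$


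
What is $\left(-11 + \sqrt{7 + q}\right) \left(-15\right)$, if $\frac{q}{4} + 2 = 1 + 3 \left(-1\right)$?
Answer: $165 - 45 i \approx 165.0 - 45.0 i$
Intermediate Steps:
$q = -16$ ($q = -8 + 4 \left(1 + 3 \left(-1\right)\right) = -8 + 4 \left(1 - 3\right) = -8 + 4 \left(-2\right) = -8 - 8 = -16$)
$\left(-11 + \sqrt{7 + q}\right) \left(-15\right) = \left(-11 + \sqrt{7 - 16}\right) \left(-15\right) = \left(-11 + \sqrt{-9}\right) \left(-15\right) = \left(-11 + 3 i\right) \left(-15\right) = 165 - 45 i$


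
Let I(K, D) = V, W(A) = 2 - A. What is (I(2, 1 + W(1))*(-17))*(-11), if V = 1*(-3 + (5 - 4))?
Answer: -374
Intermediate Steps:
V = -2 (V = 1*(-3 + 1) = 1*(-2) = -2)
I(K, D) = -2
(I(2, 1 + W(1))*(-17))*(-11) = -2*(-17)*(-11) = 34*(-11) = -374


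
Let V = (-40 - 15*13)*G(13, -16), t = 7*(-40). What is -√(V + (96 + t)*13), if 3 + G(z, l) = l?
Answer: -√2073 ≈ -45.530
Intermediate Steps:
t = -280
G(z, l) = -3 + l
V = 4465 (V = (-40 - 15*13)*(-3 - 16) = (-40 - 195)*(-19) = -235*(-19) = 4465)
-√(V + (96 + t)*13) = -√(4465 + (96 - 280)*13) = -√(4465 - 184*13) = -√(4465 - 2392) = -√2073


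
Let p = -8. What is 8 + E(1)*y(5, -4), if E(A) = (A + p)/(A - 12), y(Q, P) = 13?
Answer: 179/11 ≈ 16.273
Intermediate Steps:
E(A) = (-8 + A)/(-12 + A) (E(A) = (A - 8)/(A - 12) = (-8 + A)/(-12 + A))
8 + E(1)*y(5, -4) = 8 + ((-8 + 1)/(-12 + 1))*13 = 8 + (-7/(-11))*13 = 8 - 1/11*(-7)*13 = 8 + (7/11)*13 = 8 + 91/11 = 179/11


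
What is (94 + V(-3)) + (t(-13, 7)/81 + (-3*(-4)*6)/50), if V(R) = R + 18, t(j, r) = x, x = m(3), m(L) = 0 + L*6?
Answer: 24899/225 ≈ 110.66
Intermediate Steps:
m(L) = 6*L (m(L) = 0 + 6*L = 6*L)
x = 18 (x = 6*3 = 18)
t(j, r) = 18
V(R) = 18 + R
(94 + V(-3)) + (t(-13, 7)/81 + (-3*(-4)*6)/50) = (94 + (18 - 3)) + (18/81 + (-3*(-4)*6)/50) = (94 + 15) + (18*(1/81) + (12*6)*(1/50)) = 109 + (2/9 + 72*(1/50)) = 109 + (2/9 + 36/25) = 109 + 374/225 = 24899/225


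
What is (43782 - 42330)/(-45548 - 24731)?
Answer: -132/6389 ≈ -0.020661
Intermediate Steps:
(43782 - 42330)/(-45548 - 24731) = 1452/(-70279) = 1452*(-1/70279) = -132/6389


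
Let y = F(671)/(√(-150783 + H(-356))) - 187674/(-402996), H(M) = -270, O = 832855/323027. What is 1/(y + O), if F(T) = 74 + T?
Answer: 216445094815643357684202798/920124279946837321851808657 + 350697678594574933661380*I*√151053/920124279946837321851808657 ≈ 0.23523 + 0.14813*I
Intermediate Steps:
O = 832855/323027 (O = 832855*(1/323027) = 832855/323027 ≈ 2.5783)
y = 31279/67166 - 745*I*√151053/151053 (y = (74 + 671)/(√(-150783 - 270)) - 187674/(-402996) = 745/(√(-151053)) - 187674*(-1/402996) = 745/((I*√151053)) + 31279/67166 = 745*(-I*√151053/151053) + 31279/67166 = -745*I*√151053/151053 + 31279/67166 = 31279/67166 - 745*I*√151053/151053 ≈ 0.4657 - 1.9169*I)
1/(y + O) = 1/((31279/67166 - 745*I*√151053/151053) + 832855/323027) = 1/(66043500463/21696431482 - 745*I*√151053/151053)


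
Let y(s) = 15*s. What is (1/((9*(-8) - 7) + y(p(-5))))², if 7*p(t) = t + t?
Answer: 49/494209 ≈ 9.9148e-5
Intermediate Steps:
p(t) = 2*t/7 (p(t) = (t + t)/7 = (2*t)/7 = 2*t/7)
(1/((9*(-8) - 7) + y(p(-5))))² = (1/((9*(-8) - 7) + 15*((2/7)*(-5))))² = (1/((-72 - 7) + 15*(-10/7)))² = (1/(-79 - 150/7))² = (1/(-703/7))² = (-7/703)² = 49/494209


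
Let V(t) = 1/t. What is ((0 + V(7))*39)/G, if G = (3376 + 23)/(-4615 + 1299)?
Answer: -43108/7931 ≈ -5.4354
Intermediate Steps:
V(t) = 1/t
G = -3399/3316 (G = 3399/(-3316) = 3399*(-1/3316) = -3399/3316 ≈ -1.0250)
((0 + V(7))*39)/G = ((0 + 1/7)*39)/(-3399/3316) = ((0 + 1/7)*39)*(-3316/3399) = ((1/7)*39)*(-3316/3399) = (39/7)*(-3316/3399) = -43108/7931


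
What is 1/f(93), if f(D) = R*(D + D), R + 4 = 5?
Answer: 1/186 ≈ 0.0053763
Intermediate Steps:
R = 1 (R = -4 + 5 = 1)
f(D) = 2*D (f(D) = 1*(D + D) = 1*(2*D) = 2*D)
1/f(93) = 1/(2*93) = 1/186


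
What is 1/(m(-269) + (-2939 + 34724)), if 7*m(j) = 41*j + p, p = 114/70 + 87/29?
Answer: 245/7401472 ≈ 3.3102e-5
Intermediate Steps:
p = 162/35 (p = 114*(1/70) + 87*(1/29) = 57/35 + 3 = 162/35 ≈ 4.6286)
m(j) = 162/245 + 41*j/7 (m(j) = (41*j + 162/35)/7 = (162/35 + 41*j)/7 = 162/245 + 41*j/7)
1/(m(-269) + (-2939 + 34724)) = 1/((162/245 + (41/7)*(-269)) + (-2939 + 34724)) = 1/((162/245 - 11029/7) + 31785) = 1/(-385853/245 + 31785) = 1/(7401472/245) = 245/7401472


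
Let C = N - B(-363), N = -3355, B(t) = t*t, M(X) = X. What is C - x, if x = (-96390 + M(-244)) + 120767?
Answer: -159257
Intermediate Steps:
B(t) = t²
x = 24133 (x = (-96390 - 244) + 120767 = -96634 + 120767 = 24133)
C = -135124 (C = -3355 - 1*(-363)² = -3355 - 1*131769 = -3355 - 131769 = -135124)
C - x = -135124 - 1*24133 = -135124 - 24133 = -159257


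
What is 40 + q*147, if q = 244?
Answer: 35908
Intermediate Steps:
40 + q*147 = 40 + 244*147 = 40 + 35868 = 35908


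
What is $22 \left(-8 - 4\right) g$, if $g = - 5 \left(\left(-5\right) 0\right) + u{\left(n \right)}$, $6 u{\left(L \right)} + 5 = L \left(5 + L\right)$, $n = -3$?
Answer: $484$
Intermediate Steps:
$u{\left(L \right)} = - \frac{5}{6} + \frac{L \left(5 + L\right)}{6}$
$g = - \frac{11}{6}$ ($g = - 5 \left(\left(-5\right) 0\right) + \left(- \frac{5}{6} + \frac{\left(-3\right)^{2}}{6} + \frac{5}{6} \left(-3\right)\right) = \left(-5\right) 0 - \frac{11}{6} = 0 - \frac{11}{6} = - \frac{11}{6} \approx -1.8333$)
$22 \left(-8 - 4\right) g = 22 \left(-8 - 4\right) \left(- \frac{11}{6}\right) = 22 \left(-12\right) \left(- \frac{11}{6}\right) = \left(-264\right) \left(- \frac{11}{6}\right) = 484$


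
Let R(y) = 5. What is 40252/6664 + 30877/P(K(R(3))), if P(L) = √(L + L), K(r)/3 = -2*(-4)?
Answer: 10063/1666 + 30877*√3/12 ≈ 4462.8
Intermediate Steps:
K(r) = 24 (K(r) = 3*(-2*(-4)) = 3*8 = 24)
P(L) = √2*√L (P(L) = √(2*L) = √2*√L)
40252/6664 + 30877/P(K(R(3))) = 40252/6664 + 30877/((√2*√24)) = 40252*(1/6664) + 30877/((√2*(2*√6))) = 10063/1666 + 30877/((4*√3)) = 10063/1666 + 30877*(√3/12) = 10063/1666 + 30877*√3/12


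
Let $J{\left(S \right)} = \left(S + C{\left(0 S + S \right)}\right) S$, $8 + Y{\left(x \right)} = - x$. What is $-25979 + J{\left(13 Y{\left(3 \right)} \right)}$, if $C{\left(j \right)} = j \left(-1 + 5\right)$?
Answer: $76266$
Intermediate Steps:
$C{\left(j \right)} = 4 j$ ($C{\left(j \right)} = j 4 = 4 j$)
$Y{\left(x \right)} = -8 - x$
$J{\left(S \right)} = 5 S^{2}$ ($J{\left(S \right)} = \left(S + 4 \left(0 S + S\right)\right) S = \left(S + 4 \left(0 + S\right)\right) S = \left(S + 4 S\right) S = 5 S S = 5 S^{2}$)
$-25979 + J{\left(13 Y{\left(3 \right)} \right)} = -25979 + 5 \left(13 \left(-8 - 3\right)\right)^{2} = -25979 + 5 \left(13 \left(-11\right)\right)^{2} = -25979 + 5 \left(-143\right)^{2} = -25979 + 5 \cdot 20449 = -25979 + 102245 = 76266$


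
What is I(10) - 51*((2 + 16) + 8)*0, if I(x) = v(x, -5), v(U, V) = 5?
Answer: 5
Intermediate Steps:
I(x) = 5
I(10) - 51*((2 + 16) + 8)*0 = 5 - 51*((2 + 16) + 8)*0 = 5 - 51*(18 + 8)*0 = 5 - 1326*0 = 5 - 51*0 = 5 + 0 = 5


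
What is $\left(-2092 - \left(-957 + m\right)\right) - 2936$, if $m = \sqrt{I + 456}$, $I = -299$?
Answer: $-4071 - \sqrt{157} \approx -4083.5$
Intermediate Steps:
$m = \sqrt{157}$ ($m = \sqrt{-299 + 456} = \sqrt{157} \approx 12.53$)
$\left(-2092 - \left(-957 + m\right)\right) - 2936 = \left(-2092 + \left(957 - \sqrt{157}\right)\right) - 2936 = \left(-1135 - \sqrt{157}\right) - 2936 = -4071 - \sqrt{157}$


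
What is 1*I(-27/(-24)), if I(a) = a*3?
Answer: 27/8 ≈ 3.3750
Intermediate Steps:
I(a) = 3*a
1*I(-27/(-24)) = 1*(3*(-27/(-24))) = 1*(3*(-27*(-1/24))) = 1*(3*(9/8)) = 1*(27/8) = 27/8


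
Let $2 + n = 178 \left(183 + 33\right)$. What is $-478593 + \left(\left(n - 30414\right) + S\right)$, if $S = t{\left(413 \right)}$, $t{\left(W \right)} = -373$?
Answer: $-470934$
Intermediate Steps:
$n = 38446$ ($n = -2 + 178 \left(183 + 33\right) = -2 + 178 \cdot 216 = -2 + 38448 = 38446$)
$S = -373$
$-478593 + \left(\left(n - 30414\right) + S\right) = -478593 + \left(\left(38446 - 30414\right) - 373\right) = -478593 + \left(8032 - 373\right) = -478593 + 7659 = -470934$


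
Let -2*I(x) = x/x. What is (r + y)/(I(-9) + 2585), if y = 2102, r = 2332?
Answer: 2956/1723 ≈ 1.7156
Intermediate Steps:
I(x) = -½ (I(x) = -x/(2*x) = -½*1 = -½)
(r + y)/(I(-9) + 2585) = (2332 + 2102)/(-½ + 2585) = 4434/(5169/2) = 4434*(2/5169) = 2956/1723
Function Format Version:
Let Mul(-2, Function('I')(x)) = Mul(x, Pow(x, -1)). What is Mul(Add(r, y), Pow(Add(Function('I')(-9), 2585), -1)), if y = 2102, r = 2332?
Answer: Rational(2956, 1723) ≈ 1.7156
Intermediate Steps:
Function('I')(x) = Rational(-1, 2) (Function('I')(x) = Mul(Rational(-1, 2), Mul(x, Pow(x, -1))) = Mul(Rational(-1, 2), 1) = Rational(-1, 2))
Mul(Add(r, y), Pow(Add(Function('I')(-9), 2585), -1)) = Mul(Add(2332, 2102), Pow(Add(Rational(-1, 2), 2585), -1)) = Mul(4434, Pow(Rational(5169, 2), -1)) = Mul(4434, Rational(2, 5169)) = Rational(2956, 1723)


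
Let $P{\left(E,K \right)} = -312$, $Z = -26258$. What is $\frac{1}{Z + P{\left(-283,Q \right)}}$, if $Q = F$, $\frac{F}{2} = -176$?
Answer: $- \frac{1}{26570} \approx -3.7636 \cdot 10^{-5}$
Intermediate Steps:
$F = -352$ ($F = 2 \left(-176\right) = -352$)
$Q = -352$
$\frac{1}{Z + P{\left(-283,Q \right)}} = \frac{1}{-26258 - 312} = \frac{1}{-26570} = - \frac{1}{26570}$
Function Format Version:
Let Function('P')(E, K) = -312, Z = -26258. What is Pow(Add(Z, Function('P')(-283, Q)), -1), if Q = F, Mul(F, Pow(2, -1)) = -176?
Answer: Rational(-1, 26570) ≈ -3.7636e-5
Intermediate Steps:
F = -352 (F = Mul(2, -176) = -352)
Q = -352
Pow(Add(Z, Function('P')(-283, Q)), -1) = Pow(Add(-26258, -312), -1) = Pow(-26570, -1) = Rational(-1, 26570)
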